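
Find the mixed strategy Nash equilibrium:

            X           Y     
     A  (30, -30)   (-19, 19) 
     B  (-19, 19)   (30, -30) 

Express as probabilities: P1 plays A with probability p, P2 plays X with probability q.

p = 0.5, q = 0.5

Work:
Find probabilities that make opponent indifferent:
P2 chooses q to make P1 indifferent between A and B
P1 chooses p to make P2 indifferent between X and Y
Mixed NE: P1 plays (A: 0.5, B: 0.5), P2 plays (X: 0.5, Y: 0.5)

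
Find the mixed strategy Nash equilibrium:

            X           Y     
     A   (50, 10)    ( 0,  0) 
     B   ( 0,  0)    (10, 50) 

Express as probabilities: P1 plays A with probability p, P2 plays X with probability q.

p = 0.8333, q = 0.1667

Work:
Find probabilities that make opponent indifferent:
P2 chooses q to make P1 indifferent between A and B
P1 chooses p to make P2 indifferent between X and Y
Mixed NE: P1 plays (A: 0.8333, B: 0.1667), P2 plays (X: 0.1667, Y: 0.8333)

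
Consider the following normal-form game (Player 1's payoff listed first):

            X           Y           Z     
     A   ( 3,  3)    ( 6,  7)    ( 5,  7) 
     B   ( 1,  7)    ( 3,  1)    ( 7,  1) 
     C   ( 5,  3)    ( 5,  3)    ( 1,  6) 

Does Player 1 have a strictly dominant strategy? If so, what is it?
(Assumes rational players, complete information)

No strictly dominant strategy exists for Player 1

Work:
A strategy strictly dominates another if it gives a strictly higher payoff against every opponent action. Compare each pair of P1's strategies column-by-column:
  A vs B: [3 vs 1, 6 vs 3, 5 vs 7] → A does not strictly dominate B (column Z: 5 ≤ 7)
  A vs C: [3 vs 5, 6 vs 5, 5 vs 1] → A does not strictly dominate C (column X: 3 ≤ 5)
  B vs A: [1 vs 3, 3 vs 6, 7 vs 5] → B does not strictly dominate A (column X: 1 ≤ 3)
  B vs C: [1 vs 5, 3 vs 5, 7 vs 1] → B does not strictly dominate C (column X: 1 ≤ 5)
  C vs A: [5 vs 3, 5 vs 6, 1 vs 5] → C does not strictly dominate A (column Y: 5 ≤ 6)
  C vs B: [5 vs 1, 5 vs 3, 1 vs 7] → C does not strictly dominate B (column Z: 1 ≤ 7)
No single strategy strictly dominates all others → no strictly dominant strategy.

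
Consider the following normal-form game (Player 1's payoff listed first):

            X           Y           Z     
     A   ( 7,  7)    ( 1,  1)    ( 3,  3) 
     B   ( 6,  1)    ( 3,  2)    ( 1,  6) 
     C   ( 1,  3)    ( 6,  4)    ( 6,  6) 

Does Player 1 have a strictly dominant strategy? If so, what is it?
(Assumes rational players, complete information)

No strictly dominant strategy exists for Player 1

Work:
A strategy strictly dominates another if it gives a strictly higher payoff against every opponent action. Compare each pair of P1's strategies column-by-column:
  A vs B: [7 vs 6, 1 vs 3, 3 vs 1] → A does not strictly dominate B (column Y: 1 ≤ 3)
  A vs C: [7 vs 1, 1 vs 6, 3 vs 6] → A does not strictly dominate C (column Y: 1 ≤ 6)
  B vs A: [6 vs 7, 3 vs 1, 1 vs 3] → B does not strictly dominate A (column X: 6 ≤ 7)
  B vs C: [6 vs 1, 3 vs 6, 1 vs 6] → B does not strictly dominate C (column Y: 3 ≤ 6)
  C vs A: [1 vs 7, 6 vs 1, 6 vs 3] → C does not strictly dominate A (column X: 1 ≤ 7)
  C vs B: [1 vs 6, 6 vs 3, 6 vs 1] → C does not strictly dominate B (column X: 1 ≤ 6)
No single strategy strictly dominates all others → no strictly dominant strategy.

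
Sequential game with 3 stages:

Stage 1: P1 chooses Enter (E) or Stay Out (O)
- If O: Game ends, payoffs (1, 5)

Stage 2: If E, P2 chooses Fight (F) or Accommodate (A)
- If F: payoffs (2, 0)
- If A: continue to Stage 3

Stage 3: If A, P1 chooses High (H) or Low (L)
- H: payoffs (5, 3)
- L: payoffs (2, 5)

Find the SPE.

SPE: (E, A, H); Outcome (5, 3)

Work:
Stage 3: P1 chooses H (5 vs 2)
Stage 2: P2: F->0, A->3 (anticipating H). Choose A
Stage 1: P1: O->1, E->5 (anticipating A, H). Choose E
SPE path: E -> A -> H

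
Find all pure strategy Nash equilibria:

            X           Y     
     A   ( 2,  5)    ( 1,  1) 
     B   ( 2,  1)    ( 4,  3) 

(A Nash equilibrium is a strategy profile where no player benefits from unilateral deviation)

Nash equilibrium: (A, X), (B, Y)

Work:
Best responses:
  P1 vs X: payoffs [2, 2] → best response A/B (payoff 2)
  P1 vs Y: payoffs [1, 4] → best response B (payoff 4)
  P2 vs A: payoffs [5, 1] → best response X (payoff 5)
  P2 vs B: payoffs [1, 3] → best response Y (payoff 3)
Mutual best responses: (A,X), (B,Y) → Nash equilibria.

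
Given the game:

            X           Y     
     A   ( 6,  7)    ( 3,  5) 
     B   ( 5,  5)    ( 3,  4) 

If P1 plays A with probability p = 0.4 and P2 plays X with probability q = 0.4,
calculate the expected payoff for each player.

E[P1] = 3.96, E[P2] = 4.96

Work:
E[P1] = p·q·π₁(A,X) + p·(1-q)·π₁(A,Y) + (1-p)·q·π₁(B,X) + (1-p)·(1-q)·π₁(B,Y)
= 0.4·0.4·6 + 0.4·0.6·3 + 0.6·0.4·5 + 0.6·0.6·3
= 3.96

E[P2] = 4.96 (similar calculation)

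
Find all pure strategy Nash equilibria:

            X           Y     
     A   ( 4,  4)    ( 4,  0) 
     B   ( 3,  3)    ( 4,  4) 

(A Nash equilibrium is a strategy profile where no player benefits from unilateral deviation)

Nash equilibrium: (A, X), (B, Y)

Work:
Best responses:
  P1 vs X: payoffs [4, 3] → best response A (payoff 4)
  P1 vs Y: payoffs [4, 4] → best response A/B (payoff 4)
  P2 vs A: payoffs [4, 0] → best response X (payoff 4)
  P2 vs B: payoffs [3, 4] → best response Y (payoff 4)
Mutual best responses: (A,X), (B,Y) → Nash equilibria.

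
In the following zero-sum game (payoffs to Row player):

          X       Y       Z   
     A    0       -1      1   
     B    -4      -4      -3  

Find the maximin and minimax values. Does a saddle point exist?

Maximin = -1, Minimax = -1, Saddle: True

Work:
Row minimums: [-1, -4] → maximin = -1
Column maximums: [0, -1, 1] → minimax = -1
Saddle point exists! Game value = -1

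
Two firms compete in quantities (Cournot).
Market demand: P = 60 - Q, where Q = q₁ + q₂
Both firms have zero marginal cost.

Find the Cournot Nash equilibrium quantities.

q₁* = q₂* = 20.0; P* = 20.0

Work:
Profit: π_i = P·q_i = (a - q_i - q_j)·q_i
FOC: ∂π_i/∂q_i = a - 2q_i - q_j = 0
Reaction function: q_i = (60 - q_j)/2
Symmetry: q* = 60/3 = 20.0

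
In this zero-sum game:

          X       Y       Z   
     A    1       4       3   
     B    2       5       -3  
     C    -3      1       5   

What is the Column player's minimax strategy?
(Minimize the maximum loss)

Column should play X, value = 2

Work:
Column player minimizes Row's maximum payoff:
Column X: max payoff to Row = 2
Column Y: max payoff to Row = 5
Column Z: max payoff to Row = 5
Minimum is 2, achieved by column X.
Minimax strategy: X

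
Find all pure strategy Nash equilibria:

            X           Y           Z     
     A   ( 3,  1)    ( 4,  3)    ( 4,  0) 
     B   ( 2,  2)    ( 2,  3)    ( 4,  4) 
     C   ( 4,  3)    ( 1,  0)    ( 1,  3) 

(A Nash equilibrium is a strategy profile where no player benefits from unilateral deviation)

Nash equilibrium: (A, Y), (B, Z), (C, X)

Work:
Best responses:
  P1 vs X: payoffs [3, 2, 4] → best response C (payoff 4)
  P1 vs Y: payoffs [4, 2, 1] → best response A (payoff 4)
  P1 vs Z: payoffs [4, 4, 1] → best response A/B (payoff 4)
  P2 vs A: payoffs [1, 3, 0] → best response Y (payoff 3)
  P2 vs B: payoffs [2, 3, 4] → best response Z (payoff 4)
  P2 vs C: payoffs [3, 0, 3] → best response X/Z (payoff 3)
Mutual best responses: (A,Y), (B,Z), (C,X) → Nash equilibria.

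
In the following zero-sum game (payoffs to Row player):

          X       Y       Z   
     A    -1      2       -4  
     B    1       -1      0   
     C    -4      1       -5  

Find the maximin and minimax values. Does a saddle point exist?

Maximin = -1, Minimax = 0, Saddle: False

Work:
Row minimums: [-4, -1, -5] → maximin = -1
Column maximums: [1, 2, 0] → minimax = 0
No saddle point (maximin ≠ minimax). Mixed strategy needed.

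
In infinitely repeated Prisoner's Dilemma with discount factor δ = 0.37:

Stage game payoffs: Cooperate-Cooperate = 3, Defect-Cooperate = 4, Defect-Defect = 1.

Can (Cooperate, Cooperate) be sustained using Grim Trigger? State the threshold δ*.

δ* = 0.3333; since δ = 0.37 ≥ 0.3333, cooperation can be sustained

Work:
For Grim Trigger:
Cooperate forever: 3/(1-δ)
Defect then punished: 4 + 1·δ/(1-δ)
Need: 3/(1-δ) ≥ 4 + 1·δ/(1-δ)
Solving: δ ≥ (T-R)/(T-P) = (4-3)/(4-1) = 0.3333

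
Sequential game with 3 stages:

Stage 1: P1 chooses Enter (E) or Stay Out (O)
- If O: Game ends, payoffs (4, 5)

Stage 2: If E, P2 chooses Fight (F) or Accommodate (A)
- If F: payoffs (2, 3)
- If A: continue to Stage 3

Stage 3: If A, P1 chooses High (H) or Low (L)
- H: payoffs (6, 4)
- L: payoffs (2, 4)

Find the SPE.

SPE: (E, A, H); Outcome (6, 4)

Work:
Stage 3: P1 chooses H (6 vs 2)
Stage 2: P2: F->3, A->4 (anticipating H). Choose A
Stage 1: P1: O->4, E->6 (anticipating A, H). Choose E
SPE path: E -> A -> H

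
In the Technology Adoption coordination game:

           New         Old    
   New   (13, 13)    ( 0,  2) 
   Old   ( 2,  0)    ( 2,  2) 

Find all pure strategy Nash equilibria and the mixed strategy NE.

Pure NE: (New, New) and (Old, Old); Mixed NE: p = 0.1538, q = 0.1538

Work:
Check pure NE:
(New, New): (13, 13) - no unilateral deviation beneficial
(Old, Old): (2, 2) - no unilateral deviation beneficial
Mixed NE: P1 plays New with p = 0.1538, P2 plays New with q = 0.1538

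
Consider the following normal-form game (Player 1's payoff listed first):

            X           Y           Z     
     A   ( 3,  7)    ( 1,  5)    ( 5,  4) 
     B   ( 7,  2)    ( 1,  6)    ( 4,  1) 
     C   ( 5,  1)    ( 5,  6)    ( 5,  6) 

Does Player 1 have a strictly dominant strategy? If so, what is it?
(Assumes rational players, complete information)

No strictly dominant strategy exists for Player 1

Work:
A strategy strictly dominates another if it gives a strictly higher payoff against every opponent action. Compare each pair of P1's strategies column-by-column:
  A vs B: [3 vs 7, 1 vs 1, 5 vs 4] → A does not strictly dominate B (column X: 3 ≤ 7)
  A vs C: [3 vs 5, 1 vs 5, 5 vs 5] → A does not strictly dominate C (column X: 3 ≤ 5)
  B vs A: [7 vs 3, 1 vs 1, 4 vs 5] → B does not strictly dominate A (column Y: 1 ≤ 1)
  B vs C: [7 vs 5, 1 vs 5, 4 vs 5] → B does not strictly dominate C (column Y: 1 ≤ 5)
  C vs A: [5 vs 3, 5 vs 1, 5 vs 5] → C does not strictly dominate A (column Z: 5 ≤ 5)
  C vs B: [5 vs 7, 5 vs 1, 5 vs 4] → C does not strictly dominate B (column X: 5 ≤ 7)
No single strategy strictly dominates all others → no strictly dominant strategy.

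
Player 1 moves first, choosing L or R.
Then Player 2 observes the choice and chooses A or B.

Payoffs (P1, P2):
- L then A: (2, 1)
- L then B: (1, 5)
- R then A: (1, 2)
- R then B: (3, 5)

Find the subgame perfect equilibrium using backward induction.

P1 plays R, P2 plays B after L and B after R; Payoff (3, 5)

Work:
Backward induction:
After L: P2 chooses B → P1 gets 1
After R: P2 chooses B → P1 gets 3
P1 chooses R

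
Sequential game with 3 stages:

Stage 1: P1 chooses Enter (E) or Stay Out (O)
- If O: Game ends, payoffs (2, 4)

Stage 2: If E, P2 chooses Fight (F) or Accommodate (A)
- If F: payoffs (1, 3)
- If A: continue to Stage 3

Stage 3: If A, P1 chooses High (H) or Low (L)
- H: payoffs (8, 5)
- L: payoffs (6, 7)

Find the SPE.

SPE: (E, A, H); Outcome (8, 5)

Work:
Stage 3: P1 chooses H (8 vs 6)
Stage 2: P2: F->3, A->5 (anticipating H). Choose A
Stage 1: P1: O->2, E->8 (anticipating A, H). Choose E
SPE path: E -> A -> H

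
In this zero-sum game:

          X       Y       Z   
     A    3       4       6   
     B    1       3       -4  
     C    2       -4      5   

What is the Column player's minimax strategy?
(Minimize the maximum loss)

Column should play X, value = 3

Work:
Column player minimizes Row's maximum payoff:
Column X: max payoff to Row = 3
Column Y: max payoff to Row = 4
Column Z: max payoff to Row = 6
Minimum is 3, achieved by column X.
Minimax strategy: X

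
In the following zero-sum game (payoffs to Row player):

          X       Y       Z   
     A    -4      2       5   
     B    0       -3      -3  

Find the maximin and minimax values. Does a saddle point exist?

Maximin = -3, Minimax = 0, Saddle: False

Work:
Row minimums: [-4, -3] → maximin = -3
Column maximums: [0, 2, 5] → minimax = 0
No saddle point (maximin ≠ minimax). Mixed strategy needed.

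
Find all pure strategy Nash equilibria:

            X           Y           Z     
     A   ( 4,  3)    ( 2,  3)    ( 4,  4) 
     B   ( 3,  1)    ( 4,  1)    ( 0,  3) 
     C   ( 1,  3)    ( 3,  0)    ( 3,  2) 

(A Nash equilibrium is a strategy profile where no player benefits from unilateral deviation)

Nash equilibrium: (A, Z)

Work:
Best responses:
  P1 vs X: payoffs [4, 3, 1] → best response A (payoff 4)
  P1 vs Y: payoffs [2, 4, 3] → best response B (payoff 4)
  P1 vs Z: payoffs [4, 0, 3] → best response A (payoff 4)
  P2 vs A: payoffs [3, 3, 4] → best response Z (payoff 4)
  P2 vs B: payoffs [1, 1, 3] → best response Z (payoff 3)
  P2 vs C: payoffs [3, 0, 2] → best response X (payoff 3)
Mutual best responses: (A,Z) → Nash equilibria.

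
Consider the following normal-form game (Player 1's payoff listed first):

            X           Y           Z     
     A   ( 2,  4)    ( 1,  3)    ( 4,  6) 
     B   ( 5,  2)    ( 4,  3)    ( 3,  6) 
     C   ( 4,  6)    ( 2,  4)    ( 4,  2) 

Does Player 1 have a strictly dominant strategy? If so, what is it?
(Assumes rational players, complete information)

No strictly dominant strategy exists for Player 1

Work:
A strategy strictly dominates another if it gives a strictly higher payoff against every opponent action. Compare each pair of P1's strategies column-by-column:
  A vs B: [2 vs 5, 1 vs 4, 4 vs 3] → A does not strictly dominate B (column X: 2 ≤ 5)
  A vs C: [2 vs 4, 1 vs 2, 4 vs 4] → A does not strictly dominate C (column X: 2 ≤ 4)
  B vs A: [5 vs 2, 4 vs 1, 3 vs 4] → B does not strictly dominate A (column Z: 3 ≤ 4)
  B vs C: [5 vs 4, 4 vs 2, 3 vs 4] → B does not strictly dominate C (column Z: 3 ≤ 4)
  C vs A: [4 vs 2, 2 vs 1, 4 vs 4] → C does not strictly dominate A (column Z: 4 ≤ 4)
  C vs B: [4 vs 5, 2 vs 4, 4 vs 3] → C does not strictly dominate B (column X: 4 ≤ 5)
No single strategy strictly dominates all others → no strictly dominant strategy.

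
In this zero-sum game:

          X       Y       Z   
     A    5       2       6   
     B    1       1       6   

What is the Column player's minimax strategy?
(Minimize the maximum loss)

Column should play Y, value = 2

Work:
Column player minimizes Row's maximum payoff:
Column X: max payoff to Row = 5
Column Y: max payoff to Row = 2
Column Z: max payoff to Row = 6
Minimum is 2, achieved by column Y.
Minimax strategy: Y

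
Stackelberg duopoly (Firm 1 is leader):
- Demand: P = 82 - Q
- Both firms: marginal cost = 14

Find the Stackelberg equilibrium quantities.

q₁* (leader) = 34.0, q₂* (follower) = 17.0

Work:
Follower's reaction: q₂ = (a - c - q₁)/2
Leader substitutes: π₁ = q₁·(a - q₁ - (a-c-q₁)/2 - c)
FOC: q₁* = (82 - 14)/2 = 34.00
Then: q₂* = (82 - 14 - 34.0)/2 = 17.00
Leader has first-mover advantage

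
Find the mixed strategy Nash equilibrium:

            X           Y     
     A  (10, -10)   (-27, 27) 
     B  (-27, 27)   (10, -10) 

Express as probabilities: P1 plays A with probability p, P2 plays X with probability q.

p = 0.5, q = 0.5

Work:
Find probabilities that make opponent indifferent:
P2 chooses q to make P1 indifferent between A and B
P1 chooses p to make P2 indifferent between X and Y
Mixed NE: P1 plays (A: 0.5, B: 0.5), P2 plays (X: 0.5, Y: 0.5)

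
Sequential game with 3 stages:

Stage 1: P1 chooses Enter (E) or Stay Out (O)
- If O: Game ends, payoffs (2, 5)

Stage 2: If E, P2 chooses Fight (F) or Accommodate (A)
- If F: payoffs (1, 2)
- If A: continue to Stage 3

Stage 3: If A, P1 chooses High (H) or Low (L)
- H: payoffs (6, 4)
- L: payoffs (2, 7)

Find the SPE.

SPE: (E, A, H); Outcome (6, 4)

Work:
Stage 3: P1 chooses H (6 vs 2)
Stage 2: P2: F->2, A->4 (anticipating H). Choose A
Stage 1: P1: O->2, E->6 (anticipating A, H). Choose E
SPE path: E -> A -> H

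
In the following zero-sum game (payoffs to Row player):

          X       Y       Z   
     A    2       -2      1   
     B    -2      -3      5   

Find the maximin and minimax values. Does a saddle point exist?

Maximin = -2, Minimax = -2, Saddle: True

Work:
Row minimums: [-2, -3] → maximin = -2
Column maximums: [2, -2, 5] → minimax = -2
Saddle point exists! Game value = -2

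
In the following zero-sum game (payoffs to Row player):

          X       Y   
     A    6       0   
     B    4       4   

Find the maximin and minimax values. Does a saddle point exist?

Maximin = 4, Minimax = 4, Saddle: True

Work:
Row minimums: [0, 4] → maximin = 4
Column maximums: [6, 4] → minimax = 4
Saddle point exists! Game value = 4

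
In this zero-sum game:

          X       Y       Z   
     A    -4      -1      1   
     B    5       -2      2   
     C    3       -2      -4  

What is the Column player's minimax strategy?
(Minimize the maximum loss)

Column should play Y, value = -1

Work:
Column player minimizes Row's maximum payoff:
Column X: max payoff to Row = 5
Column Y: max payoff to Row = -1
Column Z: max payoff to Row = 2
Minimum is -1, achieved by column Y.
Minimax strategy: Y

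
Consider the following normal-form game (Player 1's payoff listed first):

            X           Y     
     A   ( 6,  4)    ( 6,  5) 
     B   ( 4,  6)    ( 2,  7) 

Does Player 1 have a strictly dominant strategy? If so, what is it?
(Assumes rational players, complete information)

Yes, Player 1's strictly dominant strategy is A

Work:
A strategy strictly dominates another if it gives a strictly higher payoff against every opponent action. Compare each pair of P1's strategies column-by-column:
  A vs B: [6 vs 4, 6 vs 2] → A strictly dominates B
  B vs A: [4 vs 6, 2 vs 6] → B does not strictly dominate A (column X: 4 ≤ 6)
A strictly dominates every other strategy → strictly dominant.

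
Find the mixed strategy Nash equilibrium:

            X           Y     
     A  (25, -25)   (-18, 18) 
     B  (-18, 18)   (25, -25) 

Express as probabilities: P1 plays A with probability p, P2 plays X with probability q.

p = 0.5, q = 0.5

Work:
Find probabilities that make opponent indifferent:
P2 chooses q to make P1 indifferent between A and B
P1 chooses p to make P2 indifferent between X and Y
Mixed NE: P1 plays (A: 0.5, B: 0.5), P2 plays (X: 0.5, Y: 0.5)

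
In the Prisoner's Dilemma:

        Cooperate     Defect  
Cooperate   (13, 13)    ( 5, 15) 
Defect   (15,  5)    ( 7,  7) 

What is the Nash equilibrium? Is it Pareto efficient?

(Defect, Defect) is NE; not Pareto efficient

Work:
Defect dominates Cooperate for both players:
If P2 cooperates: Defect (15) > Cooperate (13)
If P2 defects: Defect (7) > Cooperate (5)
NE: (Defect, Defect) with payoff (7, 7)
But (Cooperate, Cooperate) = (13, 13) Pareto dominates (7, 7)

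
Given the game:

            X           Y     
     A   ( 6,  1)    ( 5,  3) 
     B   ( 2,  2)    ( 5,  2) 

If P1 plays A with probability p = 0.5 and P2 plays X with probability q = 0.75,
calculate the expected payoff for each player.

E[P1] = 4.25, E[P2] = 1.75

Work:
E[P1] = p·q·π₁(A,X) + p·(1-q)·π₁(A,Y) + (1-p)·q·π₁(B,X) + (1-p)·(1-q)·π₁(B,Y)
= 0.5·0.75·6 + 0.5·0.25·5 + 0.5·0.75·2 + 0.5·0.25·5
= 4.25

E[P2] = 1.75 (similar calculation)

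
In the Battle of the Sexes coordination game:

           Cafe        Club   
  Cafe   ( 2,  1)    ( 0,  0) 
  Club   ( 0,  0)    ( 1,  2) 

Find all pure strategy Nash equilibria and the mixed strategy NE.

Pure NE: (Cafe, Cafe) and (Club, Club); Mixed NE: p = 0.6667, q = 0.3333

Work:
Check pure NE:
(Cafe, Cafe): (2, 1) - no unilateral deviation beneficial
(Club, Club): (1, 2) - no unilateral deviation beneficial
Mixed NE: P1 plays Cafe with p = 0.6667, P2 plays Cafe with q = 0.3333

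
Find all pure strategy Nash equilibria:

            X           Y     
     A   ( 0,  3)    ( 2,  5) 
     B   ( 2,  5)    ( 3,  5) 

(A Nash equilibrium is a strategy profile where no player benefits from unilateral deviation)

Nash equilibrium: (B, X), (B, Y)

Work:
Best responses:
  P1 vs X: payoffs [0, 2] → best response B (payoff 2)
  P1 vs Y: payoffs [2, 3] → best response B (payoff 3)
  P2 vs A: payoffs [3, 5] → best response Y (payoff 5)
  P2 vs B: payoffs [5, 5] → best response X/Y (payoff 5)
Mutual best responses: (B,X), (B,Y) → Nash equilibria.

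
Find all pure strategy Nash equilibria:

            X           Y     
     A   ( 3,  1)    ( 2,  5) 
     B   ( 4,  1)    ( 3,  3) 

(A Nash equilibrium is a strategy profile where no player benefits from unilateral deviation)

Nash equilibrium: (B, Y)

Work:
Best responses:
  P1 vs X: payoffs [3, 4] → best response B (payoff 4)
  P1 vs Y: payoffs [2, 3] → best response B (payoff 3)
  P2 vs A: payoffs [1, 5] → best response Y (payoff 5)
  P2 vs B: payoffs [1, 3] → best response Y (payoff 3)
Mutual best responses: (B,Y) → Nash equilibria.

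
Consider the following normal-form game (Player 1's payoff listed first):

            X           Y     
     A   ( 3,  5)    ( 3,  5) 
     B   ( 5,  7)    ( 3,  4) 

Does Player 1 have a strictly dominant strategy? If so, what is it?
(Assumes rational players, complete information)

No strictly dominant strategy exists for Player 1

Work:
A strategy strictly dominates another if it gives a strictly higher payoff against every opponent action. Compare each pair of P1's strategies column-by-column:
  A vs B: [3 vs 5, 3 vs 3] → A does not strictly dominate B (column X: 3 ≤ 5)
  B vs A: [5 vs 3, 3 vs 3] → B does not strictly dominate A (column Y: 3 ≤ 3)
No single strategy strictly dominates all others → no strictly dominant strategy.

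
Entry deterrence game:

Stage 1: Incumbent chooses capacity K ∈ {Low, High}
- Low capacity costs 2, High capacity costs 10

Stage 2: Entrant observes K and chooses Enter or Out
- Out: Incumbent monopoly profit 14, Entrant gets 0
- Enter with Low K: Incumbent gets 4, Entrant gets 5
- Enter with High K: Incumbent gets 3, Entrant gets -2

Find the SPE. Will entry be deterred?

SPE: (High, Enter|Low, Out|High); Entry deterred. Incumbent net profit = 4

Work:
After Low K: Entrant enters (5 > 0)
After High K: Entrant stays out (-2 < 0)
Incumbent: Low → 4−2=2, High → 14−10=4
Incumbent chooses High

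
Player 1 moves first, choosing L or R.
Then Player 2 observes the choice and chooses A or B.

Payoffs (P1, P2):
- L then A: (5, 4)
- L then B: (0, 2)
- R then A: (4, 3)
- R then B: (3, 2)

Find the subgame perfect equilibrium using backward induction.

P1 plays L, P2 plays A after L and A after R; Payoff (5, 4)

Work:
Backward induction:
After L: P2 chooses A → P1 gets 5
After R: P2 chooses A → P1 gets 4
P1 chooses L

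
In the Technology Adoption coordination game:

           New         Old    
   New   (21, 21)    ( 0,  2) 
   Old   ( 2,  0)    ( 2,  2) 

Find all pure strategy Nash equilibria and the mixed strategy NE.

Pure NE: (New, New) and (Old, Old); Mixed NE: p = 0.0952, q = 0.0952

Work:
Check pure NE:
(New, New): (21, 21) - no unilateral deviation beneficial
(Old, Old): (2, 2) - no unilateral deviation beneficial
Mixed NE: P1 plays New with p = 0.0952, P2 plays New with q = 0.0952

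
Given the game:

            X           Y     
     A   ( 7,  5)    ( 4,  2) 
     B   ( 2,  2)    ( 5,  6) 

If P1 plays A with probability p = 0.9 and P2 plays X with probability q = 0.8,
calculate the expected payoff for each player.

E[P1] = 6.02, E[P2] = 4.24

Work:
E[P1] = p·q·π₁(A,X) + p·(1-q)·π₁(A,Y) + (1-p)·q·π₁(B,X) + (1-p)·(1-q)·π₁(B,Y)
= 0.9·0.8·7 + 0.9·0.2·4 + 0.1·0.8·2 + 0.1·0.2·5
= 6.02

E[P2] = 4.24 (similar calculation)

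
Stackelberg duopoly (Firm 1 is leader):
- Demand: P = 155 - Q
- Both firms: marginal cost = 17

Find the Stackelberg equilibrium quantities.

q₁* (leader) = 69.0, q₂* (follower) = 34.5

Work:
Follower's reaction: q₂ = (a - c - q₁)/2
Leader substitutes: π₁ = q₁·(a - q₁ - (a-c-q₁)/2 - c)
FOC: q₁* = (155 - 17)/2 = 69.00
Then: q₂* = (155 - 17 - 69.0)/2 = 34.50
Leader has first-mover advantage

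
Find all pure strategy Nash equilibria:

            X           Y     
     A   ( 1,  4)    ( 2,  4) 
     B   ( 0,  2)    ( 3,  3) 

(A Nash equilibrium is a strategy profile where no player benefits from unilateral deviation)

Nash equilibrium: (A, X), (B, Y)

Work:
Best responses:
  P1 vs X: payoffs [1, 0] → best response A (payoff 1)
  P1 vs Y: payoffs [2, 3] → best response B (payoff 3)
  P2 vs A: payoffs [4, 4] → best response X/Y (payoff 4)
  P2 vs B: payoffs [2, 3] → best response Y (payoff 3)
Mutual best responses: (A,X), (B,Y) → Nash equilibria.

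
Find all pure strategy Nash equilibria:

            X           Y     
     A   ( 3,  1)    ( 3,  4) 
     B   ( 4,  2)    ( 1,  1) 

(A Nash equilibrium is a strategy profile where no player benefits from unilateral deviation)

Nash equilibrium: (A, Y), (B, X)

Work:
Best responses:
  P1 vs X: payoffs [3, 4] → best response B (payoff 4)
  P1 vs Y: payoffs [3, 1] → best response A (payoff 3)
  P2 vs A: payoffs [1, 4] → best response Y (payoff 4)
  P2 vs B: payoffs [2, 1] → best response X (payoff 2)
Mutual best responses: (A,Y), (B,X) → Nash equilibria.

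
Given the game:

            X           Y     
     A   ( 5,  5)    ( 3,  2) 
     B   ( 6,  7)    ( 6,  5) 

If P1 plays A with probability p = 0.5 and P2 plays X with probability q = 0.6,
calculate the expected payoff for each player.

E[P1] = 5.1, E[P2] = 5.0

Work:
E[P1] = p·q·π₁(A,X) + p·(1-q)·π₁(A,Y) + (1-p)·q·π₁(B,X) + (1-p)·(1-q)·π₁(B,Y)
= 0.5·0.6·5 + 0.5·0.4·3 + 0.5·0.6·6 + 0.5·0.4·6
= 5.1

E[P2] = 5.0 (similar calculation)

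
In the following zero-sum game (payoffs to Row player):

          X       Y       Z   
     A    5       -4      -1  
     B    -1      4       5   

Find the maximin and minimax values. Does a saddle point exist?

Maximin = -1, Minimax = 4, Saddle: False

Work:
Row minimums: [-4, -1] → maximin = -1
Column maximums: [5, 4, 5] → minimax = 4
No saddle point (maximin ≠ minimax). Mixed strategy needed.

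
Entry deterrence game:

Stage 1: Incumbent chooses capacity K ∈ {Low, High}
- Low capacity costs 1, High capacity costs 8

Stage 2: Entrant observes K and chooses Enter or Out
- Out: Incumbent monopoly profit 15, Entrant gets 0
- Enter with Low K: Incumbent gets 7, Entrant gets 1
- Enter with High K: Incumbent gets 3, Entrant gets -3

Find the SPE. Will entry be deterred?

SPE: (High, Enter|Low, Out|High); Entry deterred. Incumbent net profit = 7

Work:
After Low K: Entrant enters (1 > 0)
After High K: Entrant stays out (-3 < 0)
Incumbent: Low → 7−1=6, High → 15−8=7
Incumbent chooses High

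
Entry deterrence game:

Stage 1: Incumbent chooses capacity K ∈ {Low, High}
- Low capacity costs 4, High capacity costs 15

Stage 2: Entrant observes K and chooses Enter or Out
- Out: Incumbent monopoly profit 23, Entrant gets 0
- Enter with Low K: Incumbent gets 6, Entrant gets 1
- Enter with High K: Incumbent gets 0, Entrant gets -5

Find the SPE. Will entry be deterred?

SPE: (High, Enter|Low, Out|High); Entry deterred. Incumbent net profit = 8

Work:
After Low K: Entrant enters (1 > 0)
After High K: Entrant stays out (-5 < 0)
Incumbent: Low → 6−4=2, High → 23−15=8
Incumbent chooses High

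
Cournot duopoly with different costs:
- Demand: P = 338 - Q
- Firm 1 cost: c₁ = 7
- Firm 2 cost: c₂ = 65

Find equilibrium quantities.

q₁* = 129.67, q₂* = 71.67

Work:
Reaction: q₁ = (338 - 7 - q₂)/2
Reaction: q₂ = (338 - 65 - q₁)/2
Solve simultaneously:
q₁* = (338 - 2×7 + 65)/3 = 129.67
q₂* = (338 - 2×65 + 7)/3 = 71.67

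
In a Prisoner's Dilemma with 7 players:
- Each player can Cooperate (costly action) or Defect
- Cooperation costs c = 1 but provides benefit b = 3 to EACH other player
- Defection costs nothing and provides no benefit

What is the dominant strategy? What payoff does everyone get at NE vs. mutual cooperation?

Dominant: Defect; NE payoff = 0; Coop payoff = 17

Work:
Defect dominates (saves cost c = 1, benefit to others is external)
NE: All defect → everyone gets 0
If all cooperate: each receives (6)×3 - 1 = 17
Social dilemma: 17 > 0 but NE gives 0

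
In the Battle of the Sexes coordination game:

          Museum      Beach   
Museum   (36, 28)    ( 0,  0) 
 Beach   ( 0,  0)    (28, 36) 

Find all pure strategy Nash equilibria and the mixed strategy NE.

Pure NE: (Museum, Museum) and (Beach, Beach); Mixed NE: p = 0.5625, q = 0.4375

Work:
Check pure NE:
(Museum, Museum): (36, 28) - no unilateral deviation beneficial
(Beach, Beach): (28, 36) - no unilateral deviation beneficial
Mixed NE: P1 plays Museum with p = 0.5625, P2 plays Museum with q = 0.4375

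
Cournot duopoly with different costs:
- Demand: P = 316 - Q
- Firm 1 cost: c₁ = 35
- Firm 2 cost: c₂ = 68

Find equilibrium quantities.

q₁* = 104.67, q₂* = 71.67

Work:
Reaction: q₁ = (316 - 35 - q₂)/2
Reaction: q₂ = (316 - 68 - q₁)/2
Solve simultaneously:
q₁* = (316 - 2×35 + 68)/3 = 104.67
q₂* = (316 - 2×68 + 35)/3 = 71.67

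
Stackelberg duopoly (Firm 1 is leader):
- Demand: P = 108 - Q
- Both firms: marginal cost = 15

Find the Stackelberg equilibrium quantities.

q₁* (leader) = 46.5, q₂* (follower) = 23.25

Work:
Follower's reaction: q₂ = (a - c - q₁)/2
Leader substitutes: π₁ = q₁·(a - q₁ - (a-c-q₁)/2 - c)
FOC: q₁* = (108 - 15)/2 = 46.50
Then: q₂* = (108 - 15 - 46.5)/2 = 23.25
Leader has first-mover advantage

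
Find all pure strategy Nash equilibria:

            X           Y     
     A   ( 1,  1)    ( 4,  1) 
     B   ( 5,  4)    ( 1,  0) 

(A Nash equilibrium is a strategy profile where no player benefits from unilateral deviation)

Nash equilibrium: (A, Y), (B, X)

Work:
Best responses:
  P1 vs X: payoffs [1, 5] → best response B (payoff 5)
  P1 vs Y: payoffs [4, 1] → best response A (payoff 4)
  P2 vs A: payoffs [1, 1] → best response X/Y (payoff 1)
  P2 vs B: payoffs [4, 0] → best response X (payoff 4)
Mutual best responses: (A,Y), (B,X) → Nash equilibria.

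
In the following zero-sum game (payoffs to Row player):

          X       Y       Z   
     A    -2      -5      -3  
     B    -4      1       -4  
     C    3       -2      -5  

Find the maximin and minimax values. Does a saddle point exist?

Maximin = -4, Minimax = -3, Saddle: False

Work:
Row minimums: [-5, -4, -5] → maximin = -4
Column maximums: [3, 1, -3] → minimax = -3
No saddle point (maximin ≠ minimax). Mixed strategy needed.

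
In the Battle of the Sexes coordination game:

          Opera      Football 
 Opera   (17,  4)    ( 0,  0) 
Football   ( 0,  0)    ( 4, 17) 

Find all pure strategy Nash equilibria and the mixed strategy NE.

Pure NE: (Opera, Opera) and (Football, Football); Mixed NE: p = 0.8095, q = 0.1905

Work:
Check pure NE:
(Opera, Opera): (17, 4) - no unilateral deviation beneficial
(Football, Football): (4, 17) - no unilateral deviation beneficial
Mixed NE: P1 plays Opera with p = 0.8095, P2 plays Opera with q = 0.1905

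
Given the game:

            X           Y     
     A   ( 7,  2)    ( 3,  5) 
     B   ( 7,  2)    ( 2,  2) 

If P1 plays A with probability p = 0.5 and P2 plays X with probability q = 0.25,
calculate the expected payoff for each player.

E[P1] = 3.625, E[P2] = 3.125

Work:
E[P1] = p·q·π₁(A,X) + p·(1-q)·π₁(A,Y) + (1-p)·q·π₁(B,X) + (1-p)·(1-q)·π₁(B,Y)
= 0.5·0.25·7 + 0.5·0.75·3 + 0.5·0.25·7 + 0.5·0.75·2
= 3.625

E[P2] = 3.125 (similar calculation)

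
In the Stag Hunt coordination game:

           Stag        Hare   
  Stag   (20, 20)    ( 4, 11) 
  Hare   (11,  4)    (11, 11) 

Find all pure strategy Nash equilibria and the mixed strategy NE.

Pure NE: (Stag, Stag) and (Hare, Hare); Mixed NE: p = 0.4375, q = 0.4375

Work:
Check pure NE:
(Stag, Stag): (20, 20) - no unilateral deviation beneficial
(Hare, Hare): (11, 11) - no unilateral deviation beneficial
Mixed NE: P1 plays Stag with p = 0.4375, P2 plays Stag with q = 0.4375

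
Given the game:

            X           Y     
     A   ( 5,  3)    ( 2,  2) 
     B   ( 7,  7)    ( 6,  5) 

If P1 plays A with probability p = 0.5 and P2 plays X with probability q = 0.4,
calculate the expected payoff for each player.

E[P1] = 4.8, E[P2] = 4.1

Work:
E[P1] = p·q·π₁(A,X) + p·(1-q)·π₁(A,Y) + (1-p)·q·π₁(B,X) + (1-p)·(1-q)·π₁(B,Y)
= 0.5·0.4·5 + 0.5·0.6·2 + 0.5·0.4·7 + 0.5·0.6·6
= 4.8

E[P2] = 4.1 (similar calculation)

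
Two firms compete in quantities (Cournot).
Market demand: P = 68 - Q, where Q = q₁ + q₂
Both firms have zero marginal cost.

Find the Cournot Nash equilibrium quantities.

q₁* = q₂* = 22.67; P* = 22.67

Work:
Profit: π_i = P·q_i = (a - q_i - q_j)·q_i
FOC: ∂π_i/∂q_i = a - 2q_i - q_j = 0
Reaction function: q_i = (68 - q_j)/2
Symmetry: q* = 68/3 = 22.67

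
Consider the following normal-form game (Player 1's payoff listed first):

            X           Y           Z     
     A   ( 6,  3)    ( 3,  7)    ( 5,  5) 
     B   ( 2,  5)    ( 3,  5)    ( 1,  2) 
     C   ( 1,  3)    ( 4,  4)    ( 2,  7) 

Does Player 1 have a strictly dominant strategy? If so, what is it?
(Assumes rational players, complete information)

No strictly dominant strategy exists for Player 1

Work:
A strategy strictly dominates another if it gives a strictly higher payoff against every opponent action. Compare each pair of P1's strategies column-by-column:
  A vs B: [6 vs 2, 3 vs 3, 5 vs 1] → A does not strictly dominate B (column Y: 3 ≤ 3)
  A vs C: [6 vs 1, 3 vs 4, 5 vs 2] → A does not strictly dominate C (column Y: 3 ≤ 4)
  B vs A: [2 vs 6, 3 vs 3, 1 vs 5] → B does not strictly dominate A (column X: 2 ≤ 6)
  B vs C: [2 vs 1, 3 vs 4, 1 vs 2] → B does not strictly dominate C (column Y: 3 ≤ 4)
  C vs A: [1 vs 6, 4 vs 3, 2 vs 5] → C does not strictly dominate A (column X: 1 ≤ 6)
  C vs B: [1 vs 2, 4 vs 3, 2 vs 1] → C does not strictly dominate B (column X: 1 ≤ 2)
No single strategy strictly dominates all others → no strictly dominant strategy.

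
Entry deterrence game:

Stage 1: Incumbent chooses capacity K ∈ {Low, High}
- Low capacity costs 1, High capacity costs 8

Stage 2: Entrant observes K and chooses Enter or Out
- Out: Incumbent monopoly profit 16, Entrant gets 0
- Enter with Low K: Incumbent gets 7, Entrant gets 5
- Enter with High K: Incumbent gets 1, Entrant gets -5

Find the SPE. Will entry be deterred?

SPE: (High, Enter|Low, Out|High); Entry deterred. Incumbent net profit = 8

Work:
After Low K: Entrant enters (5 > 0)
After High K: Entrant stays out (-5 < 0)
Incumbent: Low → 7−1=6, High → 16−8=8
Incumbent chooses High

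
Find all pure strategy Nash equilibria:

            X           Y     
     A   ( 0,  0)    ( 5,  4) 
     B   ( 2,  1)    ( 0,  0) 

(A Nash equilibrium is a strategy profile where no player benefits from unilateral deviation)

Nash equilibrium: (A, Y), (B, X)

Work:
Best responses:
  P1 vs X: payoffs [0, 2] → best response B (payoff 2)
  P1 vs Y: payoffs [5, 0] → best response A (payoff 5)
  P2 vs A: payoffs [0, 4] → best response Y (payoff 4)
  P2 vs B: payoffs [1, 0] → best response X (payoff 1)
Mutual best responses: (A,Y), (B,X) → Nash equilibria.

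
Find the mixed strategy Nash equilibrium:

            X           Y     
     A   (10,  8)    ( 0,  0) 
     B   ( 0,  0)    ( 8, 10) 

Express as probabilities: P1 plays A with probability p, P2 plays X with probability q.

p = 0.5556, q = 0.4444

Work:
Find probabilities that make opponent indifferent:
P2 chooses q to make P1 indifferent between A and B
P1 chooses p to make P2 indifferent between X and Y
Mixed NE: P1 plays (A: 0.5556, B: 0.4444), P2 plays (X: 0.4444, Y: 0.5556)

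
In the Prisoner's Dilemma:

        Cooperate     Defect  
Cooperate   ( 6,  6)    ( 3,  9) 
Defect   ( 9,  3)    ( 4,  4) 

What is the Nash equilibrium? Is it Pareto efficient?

(Defect, Defect) is NE; not Pareto efficient

Work:
Defect dominates Cooperate for both players:
If P2 cooperates: Defect (9) > Cooperate (6)
If P2 defects: Defect (4) > Cooperate (3)
NE: (Defect, Defect) with payoff (4, 4)
But (Cooperate, Cooperate) = (6, 6) Pareto dominates (4, 4)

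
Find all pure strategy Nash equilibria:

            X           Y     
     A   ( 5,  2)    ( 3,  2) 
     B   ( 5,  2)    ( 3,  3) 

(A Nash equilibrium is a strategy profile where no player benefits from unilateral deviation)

Nash equilibrium: (A, X), (A, Y), (B, Y)

Work:
Best responses:
  P1 vs X: payoffs [5, 5] → best response A/B (payoff 5)
  P1 vs Y: payoffs [3, 3] → best response A/B (payoff 3)
  P2 vs A: payoffs [2, 2] → best response X/Y (payoff 2)
  P2 vs B: payoffs [2, 3] → best response Y (payoff 3)
Mutual best responses: (A,X), (A,Y), (B,Y) → Nash equilibria.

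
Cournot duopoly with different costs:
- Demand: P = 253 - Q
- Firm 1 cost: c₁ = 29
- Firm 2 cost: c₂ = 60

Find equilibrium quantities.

q₁* = 85.0, q₂* = 54.0

Work:
Reaction: q₁ = (253 - 29 - q₂)/2
Reaction: q₂ = (253 - 60 - q₁)/2
Solve simultaneously:
q₁* = (253 - 2×29 + 60)/3 = 85.0
q₂* = (253 - 2×60 + 29)/3 = 54.0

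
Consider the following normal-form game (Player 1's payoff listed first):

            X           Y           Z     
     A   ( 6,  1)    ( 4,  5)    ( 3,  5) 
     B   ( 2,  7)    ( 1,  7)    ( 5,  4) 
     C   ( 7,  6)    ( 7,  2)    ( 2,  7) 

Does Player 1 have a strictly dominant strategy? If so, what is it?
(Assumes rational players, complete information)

No strictly dominant strategy exists for Player 1

Work:
A strategy strictly dominates another if it gives a strictly higher payoff against every opponent action. Compare each pair of P1's strategies column-by-column:
  A vs B: [6 vs 2, 4 vs 1, 3 vs 5] → A does not strictly dominate B (column Z: 3 ≤ 5)
  A vs C: [6 vs 7, 4 vs 7, 3 vs 2] → A does not strictly dominate C (column X: 6 ≤ 7)
  B vs A: [2 vs 6, 1 vs 4, 5 vs 3] → B does not strictly dominate A (column X: 2 ≤ 6)
  B vs C: [2 vs 7, 1 vs 7, 5 vs 2] → B does not strictly dominate C (column X: 2 ≤ 7)
  C vs A: [7 vs 6, 7 vs 4, 2 vs 3] → C does not strictly dominate A (column Z: 2 ≤ 3)
  C vs B: [7 vs 2, 7 vs 1, 2 vs 5] → C does not strictly dominate B (column Z: 2 ≤ 5)
No single strategy strictly dominates all others → no strictly dominant strategy.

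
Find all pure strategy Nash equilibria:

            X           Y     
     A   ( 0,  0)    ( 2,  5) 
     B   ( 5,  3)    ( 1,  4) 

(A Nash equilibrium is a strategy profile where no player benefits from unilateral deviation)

Nash equilibrium: (A, Y)

Work:
Best responses:
  P1 vs X: payoffs [0, 5] → best response B (payoff 5)
  P1 vs Y: payoffs [2, 1] → best response A (payoff 2)
  P2 vs A: payoffs [0, 5] → best response Y (payoff 5)
  P2 vs B: payoffs [3, 4] → best response Y (payoff 4)
Mutual best responses: (A,Y) → Nash equilibria.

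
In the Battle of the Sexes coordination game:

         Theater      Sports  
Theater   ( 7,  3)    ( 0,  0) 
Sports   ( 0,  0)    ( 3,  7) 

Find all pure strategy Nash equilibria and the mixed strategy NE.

Pure NE: (Theater, Theater) and (Sports, Sports); Mixed NE: p = 0.7, q = 0.3

Work:
Check pure NE:
(Theater, Theater): (7, 3) - no unilateral deviation beneficial
(Sports, Sports): (3, 7) - no unilateral deviation beneficial
Mixed NE: P1 plays Theater with p = 0.7, P2 plays Theater with q = 0.3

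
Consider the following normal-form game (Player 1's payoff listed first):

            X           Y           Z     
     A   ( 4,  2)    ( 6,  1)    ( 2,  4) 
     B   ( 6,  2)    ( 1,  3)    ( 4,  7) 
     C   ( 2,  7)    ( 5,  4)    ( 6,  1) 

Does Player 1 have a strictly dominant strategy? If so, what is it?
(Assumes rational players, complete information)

No strictly dominant strategy exists for Player 1

Work:
A strategy strictly dominates another if it gives a strictly higher payoff against every opponent action. Compare each pair of P1's strategies column-by-column:
  A vs B: [4 vs 6, 6 vs 1, 2 vs 4] → A does not strictly dominate B (column X: 4 ≤ 6)
  A vs C: [4 vs 2, 6 vs 5, 2 vs 6] → A does not strictly dominate C (column Z: 2 ≤ 6)
  B vs A: [6 vs 4, 1 vs 6, 4 vs 2] → B does not strictly dominate A (column Y: 1 ≤ 6)
  B vs C: [6 vs 2, 1 vs 5, 4 vs 6] → B does not strictly dominate C (column Y: 1 ≤ 5)
  C vs A: [2 vs 4, 5 vs 6, 6 vs 2] → C does not strictly dominate A (column X: 2 ≤ 4)
  C vs B: [2 vs 6, 5 vs 1, 6 vs 4] → C does not strictly dominate B (column X: 2 ≤ 6)
No single strategy strictly dominates all others → no strictly dominant strategy.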